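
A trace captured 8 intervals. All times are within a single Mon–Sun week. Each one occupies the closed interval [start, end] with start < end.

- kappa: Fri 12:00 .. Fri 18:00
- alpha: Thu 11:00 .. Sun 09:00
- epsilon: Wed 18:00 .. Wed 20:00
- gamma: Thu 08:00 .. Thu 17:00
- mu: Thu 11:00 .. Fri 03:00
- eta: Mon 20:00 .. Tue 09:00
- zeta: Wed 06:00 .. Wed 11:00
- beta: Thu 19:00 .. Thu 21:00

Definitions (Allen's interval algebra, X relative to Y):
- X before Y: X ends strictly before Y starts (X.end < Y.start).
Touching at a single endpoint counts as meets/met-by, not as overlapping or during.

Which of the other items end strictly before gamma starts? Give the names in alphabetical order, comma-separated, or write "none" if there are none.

Target gamma = [Thu 08:00, Thu 17:00].
alpha [Thu 11:00, Sun 09:00] → overlapped-by → no.
beta [Thu 19:00, Thu 21:00] → after → no.
epsilon [Wed 18:00, Wed 20:00] → before → yes.
eta [Mon 20:00, Tue 09:00] → before → yes.
kappa [Fri 12:00, Fri 18:00] → after → no.
mu [Thu 11:00, Fri 03:00] → overlapped-by → no.
zeta [Wed 06:00, Wed 11:00] → before → yes.
Result: epsilon, eta, zeta.

epsilon, eta, zeta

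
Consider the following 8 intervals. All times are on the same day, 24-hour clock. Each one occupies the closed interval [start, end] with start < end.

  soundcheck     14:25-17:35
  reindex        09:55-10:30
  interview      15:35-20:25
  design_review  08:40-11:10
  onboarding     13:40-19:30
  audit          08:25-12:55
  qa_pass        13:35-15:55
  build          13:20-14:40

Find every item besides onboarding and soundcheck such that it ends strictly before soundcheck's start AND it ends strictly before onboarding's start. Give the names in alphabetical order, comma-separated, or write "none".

audit, design_review, reindex

Conditions: its end is strictly before soundcheck's start (X.end < 14:25) AND its end is strictly before onboarding's start (X.end < 13:40).
audit: end 12:55 < 14:25? ✓; end 12:55 < 13:40? ✓ → yes.
build: end 14:40 < 14:25? ✗; end 14:40 < 13:40? ✗ → no.
design_review: end 11:10 < 14:25? ✓; end 11:10 < 13:40? ✓ → yes.
interview: end 20:25 < 14:25? ✗; end 20:25 < 13:40? ✗ → no.
qa_pass: end 15:55 < 14:25? ✗; end 15:55 < 13:40? ✗ → no.
reindex: end 10:30 < 14:25? ✓; end 10:30 < 13:40? ✓ → yes.
Result: audit, design_review, reindex.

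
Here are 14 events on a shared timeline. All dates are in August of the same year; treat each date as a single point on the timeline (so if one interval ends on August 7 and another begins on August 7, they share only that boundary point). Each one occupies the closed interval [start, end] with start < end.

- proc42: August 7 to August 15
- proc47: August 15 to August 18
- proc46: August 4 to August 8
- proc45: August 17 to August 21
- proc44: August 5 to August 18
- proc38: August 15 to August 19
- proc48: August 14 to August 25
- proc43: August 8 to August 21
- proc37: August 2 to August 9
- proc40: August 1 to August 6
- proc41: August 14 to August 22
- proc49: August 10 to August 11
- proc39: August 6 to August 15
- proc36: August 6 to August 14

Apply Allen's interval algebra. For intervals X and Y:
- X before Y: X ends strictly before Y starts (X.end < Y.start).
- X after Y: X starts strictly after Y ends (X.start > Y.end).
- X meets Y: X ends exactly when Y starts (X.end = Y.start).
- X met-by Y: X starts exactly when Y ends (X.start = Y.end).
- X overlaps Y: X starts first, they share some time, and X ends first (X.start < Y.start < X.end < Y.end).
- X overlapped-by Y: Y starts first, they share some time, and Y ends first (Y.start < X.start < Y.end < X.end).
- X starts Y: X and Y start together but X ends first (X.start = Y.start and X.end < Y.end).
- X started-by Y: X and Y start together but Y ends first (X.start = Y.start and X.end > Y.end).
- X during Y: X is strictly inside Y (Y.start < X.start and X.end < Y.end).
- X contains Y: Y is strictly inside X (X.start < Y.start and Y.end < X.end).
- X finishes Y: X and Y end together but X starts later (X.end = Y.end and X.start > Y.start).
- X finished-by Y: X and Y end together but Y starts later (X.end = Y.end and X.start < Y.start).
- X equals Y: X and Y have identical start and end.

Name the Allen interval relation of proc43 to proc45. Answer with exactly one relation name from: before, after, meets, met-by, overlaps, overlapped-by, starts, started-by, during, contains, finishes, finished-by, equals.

finished-by

proc43 = [August 8, August 21]; proc45 = [August 17, August 21].
Compare endpoints: proc43.start < proc45.start, proc43.start < proc45.end, proc43.end > proc45.start, proc43.end = proc45.end.
That pattern is 'finished-by'.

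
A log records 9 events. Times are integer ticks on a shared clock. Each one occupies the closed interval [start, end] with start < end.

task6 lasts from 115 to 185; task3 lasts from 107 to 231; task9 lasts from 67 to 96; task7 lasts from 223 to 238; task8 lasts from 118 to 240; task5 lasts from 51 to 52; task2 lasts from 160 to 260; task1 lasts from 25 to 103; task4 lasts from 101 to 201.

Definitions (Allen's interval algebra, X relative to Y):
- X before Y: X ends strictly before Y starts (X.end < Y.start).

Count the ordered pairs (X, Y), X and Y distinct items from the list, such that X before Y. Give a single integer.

20

Checking all 72 ordered pairs for relation 'before'; matching pairs in alphabetical order:
(task1, task2): task1 before task2 ✓
(task1, task3): task1 before task3 ✓
(task1, task6): task1 before task6 ✓
(task1, task7): task1 before task7 ✓
(task1, task8): task1 before task8 ✓
(task4, task7): task4 before task7 ✓
(task5, task2): task5 before task2 ✓
(task5, task3): task5 before task3 ✓
(task5, task4): task5 before task4 ✓
(task5, task6): task5 before task6 ✓
(task5, task7): task5 before task7 ✓
(task5, task8): task5 before task8 ✓
(task5, task9): task5 before task9 ✓
(task6, task7): task6 before task7 ✓
(task9, task2): task9 before task2 ✓
(task9, task3): task9 before task3 ✓
(task9, task4): task9 before task4 ✓
(task9, task6): task9 before task6 ✓
(task9, task7): task9 before task7 ✓
(task9, task8): task9 before task8 ✓
Count: 20.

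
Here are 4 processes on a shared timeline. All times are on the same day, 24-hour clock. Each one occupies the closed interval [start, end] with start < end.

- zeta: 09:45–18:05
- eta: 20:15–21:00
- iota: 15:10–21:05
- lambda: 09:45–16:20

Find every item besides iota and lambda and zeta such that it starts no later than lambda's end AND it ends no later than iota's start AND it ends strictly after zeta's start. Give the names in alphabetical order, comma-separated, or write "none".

Conditions: its start is no later than lambda's end (X.start <= 16:20) AND its end is no later than iota's start (X.end <= 15:10) AND its end is strictly after zeta's start (X.end > 09:45).
eta: start 20:15 <= 16:20? ✗; end 21:00 <= 15:10? ✗; end 21:00 > 09:45? ✓ → no.
Result: none.

none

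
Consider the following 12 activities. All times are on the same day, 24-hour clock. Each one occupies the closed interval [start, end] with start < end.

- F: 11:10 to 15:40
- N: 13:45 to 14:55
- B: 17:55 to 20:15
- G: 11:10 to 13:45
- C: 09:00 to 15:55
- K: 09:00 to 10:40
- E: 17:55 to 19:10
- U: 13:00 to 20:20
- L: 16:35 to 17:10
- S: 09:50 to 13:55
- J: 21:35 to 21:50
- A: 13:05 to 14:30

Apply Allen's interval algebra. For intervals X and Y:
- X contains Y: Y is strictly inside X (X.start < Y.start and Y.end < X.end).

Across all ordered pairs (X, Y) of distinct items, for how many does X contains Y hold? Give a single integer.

13

Checking all 132 ordered pairs for relation 'contains'; matching pairs in alphabetical order:
(C, A): C contains A ✓
(C, F): C contains F ✓
(C, G): C contains G ✓
(C, N): C contains N ✓
(C, S): C contains S ✓
(F, A): F contains A ✓
(F, N): F contains N ✓
(S, G): S contains G ✓
(U, A): U contains A ✓
(U, B): U contains B ✓
(U, E): U contains E ✓
(U, L): U contains L ✓
(U, N): U contains N ✓
Count: 13.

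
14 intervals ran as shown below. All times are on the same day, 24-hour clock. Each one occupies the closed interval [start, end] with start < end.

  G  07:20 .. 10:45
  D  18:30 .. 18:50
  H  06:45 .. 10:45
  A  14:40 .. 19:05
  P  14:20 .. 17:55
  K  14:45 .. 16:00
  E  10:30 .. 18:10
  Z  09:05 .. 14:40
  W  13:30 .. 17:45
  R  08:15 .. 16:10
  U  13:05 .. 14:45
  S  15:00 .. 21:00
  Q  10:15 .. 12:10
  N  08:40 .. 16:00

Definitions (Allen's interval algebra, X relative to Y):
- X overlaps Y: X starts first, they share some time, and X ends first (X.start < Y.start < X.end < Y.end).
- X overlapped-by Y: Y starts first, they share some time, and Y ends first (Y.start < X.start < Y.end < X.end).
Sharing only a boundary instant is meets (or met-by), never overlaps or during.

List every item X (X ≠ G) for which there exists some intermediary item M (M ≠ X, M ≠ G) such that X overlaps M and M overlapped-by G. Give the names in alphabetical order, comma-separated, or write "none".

Target G = [07:20, 10:45].
Intermediaries M with M overlapped-by G: E, N, Q, R, Z.
Via E — items with X overlaps E: H, N, Q, R, Z.
Via N — items with X overlaps N: H.
Via Q — items with X overlaps Q: H.
Via R — items with X overlaps R: H.
Via Z — items with X overlaps Z: H.
Union: H, N, Q, R, Z.

H, N, Q, R, Z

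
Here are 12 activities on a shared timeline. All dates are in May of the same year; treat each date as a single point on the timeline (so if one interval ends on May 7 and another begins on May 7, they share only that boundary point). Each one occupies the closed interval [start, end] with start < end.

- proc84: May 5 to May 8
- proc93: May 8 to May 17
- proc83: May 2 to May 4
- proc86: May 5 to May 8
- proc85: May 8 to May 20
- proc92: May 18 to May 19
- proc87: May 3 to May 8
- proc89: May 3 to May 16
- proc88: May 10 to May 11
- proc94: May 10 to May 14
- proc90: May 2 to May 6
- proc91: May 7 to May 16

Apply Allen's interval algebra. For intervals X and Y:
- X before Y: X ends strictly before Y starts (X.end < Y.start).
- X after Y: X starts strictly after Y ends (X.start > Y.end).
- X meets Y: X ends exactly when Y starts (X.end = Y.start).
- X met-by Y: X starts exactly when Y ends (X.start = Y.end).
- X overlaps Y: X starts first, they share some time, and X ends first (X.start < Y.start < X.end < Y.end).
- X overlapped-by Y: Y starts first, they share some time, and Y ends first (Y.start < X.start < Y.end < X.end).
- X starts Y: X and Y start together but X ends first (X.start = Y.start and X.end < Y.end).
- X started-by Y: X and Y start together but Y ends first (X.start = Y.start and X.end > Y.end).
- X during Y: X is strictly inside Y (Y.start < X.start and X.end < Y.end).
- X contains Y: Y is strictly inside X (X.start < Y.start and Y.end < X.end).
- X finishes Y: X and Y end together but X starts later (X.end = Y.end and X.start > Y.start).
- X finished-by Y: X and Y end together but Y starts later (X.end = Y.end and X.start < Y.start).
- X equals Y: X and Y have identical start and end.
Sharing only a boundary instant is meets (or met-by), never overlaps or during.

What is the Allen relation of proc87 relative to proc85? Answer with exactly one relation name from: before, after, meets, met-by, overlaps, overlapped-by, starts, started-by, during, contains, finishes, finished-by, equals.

proc87 = [May 3, May 8]; proc85 = [May 8, May 20].
Compare endpoints: proc87.start < proc85.start, proc87.start < proc85.end, proc87.end = proc85.start, proc87.end < proc85.end.
That pattern is 'meets'.

meets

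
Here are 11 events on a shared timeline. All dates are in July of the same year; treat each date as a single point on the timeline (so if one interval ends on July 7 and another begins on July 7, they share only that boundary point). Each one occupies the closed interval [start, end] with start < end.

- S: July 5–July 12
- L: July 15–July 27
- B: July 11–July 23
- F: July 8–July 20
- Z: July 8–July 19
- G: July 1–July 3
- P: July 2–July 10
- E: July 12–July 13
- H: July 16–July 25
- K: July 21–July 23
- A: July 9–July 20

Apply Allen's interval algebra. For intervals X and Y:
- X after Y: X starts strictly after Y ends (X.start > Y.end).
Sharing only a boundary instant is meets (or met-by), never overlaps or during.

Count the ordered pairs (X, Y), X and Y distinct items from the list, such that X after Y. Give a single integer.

23

Checking all 110 ordered pairs for relation 'after'; matching pairs in alphabetical order:
(A, G): A after G ✓
(B, G): B after G ✓
(B, P): B after P ✓
(E, G): E after G ✓
(E, P): E after P ✓
(F, G): F after G ✓
(H, E): H after E ✓
(H, G): H after G ✓
(H, P): H after P ✓
(H, S): H after S ✓
(K, A): K after A ✓
(K, E): K after E ✓
(K, F): K after F ✓
(K, G): K after G ✓
(K, P): K after P ✓
(K, S): K after S ✓
(K, Z): K after Z ✓
(L, E): L after E ✓
(L, G): L after G ✓
(L, P): L after P ✓
(L, S): L after S ✓
(S, G): S after G ✓
(Z, G): Z after G ✓
Count: 23.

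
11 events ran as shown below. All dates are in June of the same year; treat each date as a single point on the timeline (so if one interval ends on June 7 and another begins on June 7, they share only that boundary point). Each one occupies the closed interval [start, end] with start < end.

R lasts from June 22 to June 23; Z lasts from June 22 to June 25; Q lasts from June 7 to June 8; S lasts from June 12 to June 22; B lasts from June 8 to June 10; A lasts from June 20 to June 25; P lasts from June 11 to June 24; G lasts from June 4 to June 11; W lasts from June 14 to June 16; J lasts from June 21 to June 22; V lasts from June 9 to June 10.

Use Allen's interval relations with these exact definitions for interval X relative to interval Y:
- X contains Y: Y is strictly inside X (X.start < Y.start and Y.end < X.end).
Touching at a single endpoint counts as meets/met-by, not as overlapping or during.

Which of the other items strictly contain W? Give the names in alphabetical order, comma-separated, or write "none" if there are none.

P, S

Target W = [June 14, June 16].
A [June 20, June 25] → after → no.
B [June 8, June 10] → before → no.
G [June 4, June 11] → before → no.
J [June 21, June 22] → after → no.
P [June 11, June 24] → contains → yes.
Q [June 7, June 8] → before → no.
R [June 22, June 23] → after → no.
S [June 12, June 22] → contains → yes.
V [June 9, June 10] → before → no.
Z [June 22, June 25] → after → no.
Result: P, S.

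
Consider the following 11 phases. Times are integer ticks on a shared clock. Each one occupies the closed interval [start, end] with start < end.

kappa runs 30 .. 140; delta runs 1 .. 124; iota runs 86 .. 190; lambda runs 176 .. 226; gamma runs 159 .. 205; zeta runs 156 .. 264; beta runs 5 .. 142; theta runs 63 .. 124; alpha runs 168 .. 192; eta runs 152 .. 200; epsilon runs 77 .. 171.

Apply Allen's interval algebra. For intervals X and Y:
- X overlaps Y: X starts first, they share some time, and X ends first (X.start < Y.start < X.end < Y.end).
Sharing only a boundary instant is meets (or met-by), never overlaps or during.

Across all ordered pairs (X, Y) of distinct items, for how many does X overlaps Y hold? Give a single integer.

Checking all 110 ordered pairs for relation 'overlaps'; matching pairs in alphabetical order:
(alpha, lambda): alpha overlaps lambda ✓
(beta, epsilon): beta overlaps epsilon ✓
(beta, iota): beta overlaps iota ✓
(delta, beta): delta overlaps beta ✓
(delta, epsilon): delta overlaps epsilon ✓
(delta, iota): delta overlaps iota ✓
(delta, kappa): delta overlaps kappa ✓
(epsilon, alpha): epsilon overlaps alpha ✓
(epsilon, eta): epsilon overlaps eta ✓
(epsilon, gamma): epsilon overlaps gamma ✓
(epsilon, iota): epsilon overlaps iota ✓
(epsilon, zeta): epsilon overlaps zeta ✓
(eta, gamma): eta overlaps gamma ✓
(eta, lambda): eta overlaps lambda ✓
(eta, zeta): eta overlaps zeta ✓
(gamma, lambda): gamma overlaps lambda ✓
(iota, alpha): iota overlaps alpha ✓
(iota, eta): iota overlaps eta ✓
(iota, gamma): iota overlaps gamma ✓
(iota, lambda): iota overlaps lambda ✓
(iota, zeta): iota overlaps zeta ✓
(kappa, epsilon): kappa overlaps epsilon ✓
(kappa, iota): kappa overlaps iota ✓
(theta, epsilon): theta overlaps epsilon ✓
... plus 1 further pairs not listed.
Count: 25.

25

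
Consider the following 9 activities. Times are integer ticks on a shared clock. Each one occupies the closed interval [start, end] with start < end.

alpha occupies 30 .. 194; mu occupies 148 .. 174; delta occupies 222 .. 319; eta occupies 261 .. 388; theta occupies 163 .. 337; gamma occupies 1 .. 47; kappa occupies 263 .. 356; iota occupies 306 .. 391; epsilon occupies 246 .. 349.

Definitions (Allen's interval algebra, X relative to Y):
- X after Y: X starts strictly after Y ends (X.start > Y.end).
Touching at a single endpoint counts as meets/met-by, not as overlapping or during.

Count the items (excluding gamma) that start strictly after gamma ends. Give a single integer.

7

Target gamma = [1, 47].
alpha [30, 194] → overlapped-by → no.
delta [222, 319] → after → counts.
epsilon [246, 349] → after → counts.
eta [261, 388] → after → counts.
iota [306, 391] → after → counts.
kappa [263, 356] → after → counts.
mu [148, 174] → after → counts.
theta [163, 337] → after → counts.
Total: 7.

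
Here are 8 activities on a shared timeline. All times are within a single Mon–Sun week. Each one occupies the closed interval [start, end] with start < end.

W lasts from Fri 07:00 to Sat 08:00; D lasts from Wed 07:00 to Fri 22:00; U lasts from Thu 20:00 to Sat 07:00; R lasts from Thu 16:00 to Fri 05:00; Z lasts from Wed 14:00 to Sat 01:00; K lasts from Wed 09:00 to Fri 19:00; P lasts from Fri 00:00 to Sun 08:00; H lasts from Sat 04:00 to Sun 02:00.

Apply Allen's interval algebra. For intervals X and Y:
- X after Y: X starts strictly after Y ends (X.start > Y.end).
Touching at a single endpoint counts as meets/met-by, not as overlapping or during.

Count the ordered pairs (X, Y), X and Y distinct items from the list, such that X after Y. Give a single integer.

Checking all 56 ordered pairs for relation 'after'; matching pairs in alphabetical order:
(H, D): H after D ✓
(H, K): H after K ✓
(H, R): H after R ✓
(H, Z): H after Z ✓
(W, R): W after R ✓
Count: 5.

5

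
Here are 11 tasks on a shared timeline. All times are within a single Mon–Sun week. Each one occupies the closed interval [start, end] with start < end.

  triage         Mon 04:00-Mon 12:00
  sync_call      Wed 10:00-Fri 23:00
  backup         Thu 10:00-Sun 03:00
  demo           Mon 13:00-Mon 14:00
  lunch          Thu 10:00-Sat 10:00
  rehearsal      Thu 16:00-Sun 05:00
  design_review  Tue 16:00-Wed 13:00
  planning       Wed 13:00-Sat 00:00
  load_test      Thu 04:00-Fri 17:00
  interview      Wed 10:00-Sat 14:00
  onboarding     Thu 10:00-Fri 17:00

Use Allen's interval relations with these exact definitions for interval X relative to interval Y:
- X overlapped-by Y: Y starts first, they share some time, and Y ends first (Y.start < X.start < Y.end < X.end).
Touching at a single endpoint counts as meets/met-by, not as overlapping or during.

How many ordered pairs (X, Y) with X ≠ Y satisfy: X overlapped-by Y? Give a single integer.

17

Checking all 110 ordered pairs for relation 'overlapped-by'; matching pairs in alphabetical order:
(backup, interview): backup overlapped-by interview ✓
(backup, load_test): backup overlapped-by load_test ✓
(backup, planning): backup overlapped-by planning ✓
(backup, sync_call): backup overlapped-by sync_call ✓
(interview, design_review): interview overlapped-by design_review ✓
(lunch, load_test): lunch overlapped-by load_test ✓
(lunch, planning): lunch overlapped-by planning ✓
(lunch, sync_call): lunch overlapped-by sync_call ✓
(planning, sync_call): planning overlapped-by sync_call ✓
(rehearsal, backup): rehearsal overlapped-by backup ✓
(rehearsal, interview): rehearsal overlapped-by interview ✓
(rehearsal, load_test): rehearsal overlapped-by load_test ✓
(rehearsal, lunch): rehearsal overlapped-by lunch ✓
(rehearsal, onboarding): rehearsal overlapped-by onboarding ✓
(rehearsal, planning): rehearsal overlapped-by planning ✓
(rehearsal, sync_call): rehearsal overlapped-by sync_call ✓
(sync_call, design_review): sync_call overlapped-by design_review ✓
Count: 17.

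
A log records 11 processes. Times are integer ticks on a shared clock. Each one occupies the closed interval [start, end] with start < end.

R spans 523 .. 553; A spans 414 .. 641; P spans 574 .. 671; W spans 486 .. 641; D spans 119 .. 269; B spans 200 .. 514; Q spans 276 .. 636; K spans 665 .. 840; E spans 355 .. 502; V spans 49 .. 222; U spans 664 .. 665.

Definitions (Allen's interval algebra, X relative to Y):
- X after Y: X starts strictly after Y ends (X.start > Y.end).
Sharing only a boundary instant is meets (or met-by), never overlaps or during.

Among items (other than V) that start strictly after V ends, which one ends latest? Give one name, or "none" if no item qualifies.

Target V = [49, 222].
A [414, 641] → after → candidate.
B [200, 514] → overlapped-by → excluded.
D [119, 269] → overlapped-by → excluded.
E [355, 502] → after → candidate.
K [665, 840] → after → candidate.
P [574, 671] → after → candidate.
Q [276, 636] → after → candidate.
R [523, 553] → after → candidate.
U [664, 665] → after → candidate.
W [486, 641] → after → candidate.
Among candidates, latest end is 840 → K.

K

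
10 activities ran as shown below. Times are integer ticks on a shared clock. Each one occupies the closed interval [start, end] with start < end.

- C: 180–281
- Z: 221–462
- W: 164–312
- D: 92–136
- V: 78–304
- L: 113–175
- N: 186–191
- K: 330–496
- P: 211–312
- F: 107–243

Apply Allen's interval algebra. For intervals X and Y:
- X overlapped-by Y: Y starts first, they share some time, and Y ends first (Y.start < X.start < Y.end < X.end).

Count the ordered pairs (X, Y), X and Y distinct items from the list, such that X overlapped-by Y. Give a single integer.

Checking all 90 ordered pairs for relation 'overlapped-by'; matching pairs in alphabetical order:
(C, F): C overlapped-by F ✓
(F, D): F overlapped-by D ✓
(K, Z): K overlapped-by Z ✓
(L, D): L overlapped-by D ✓
(P, C): P overlapped-by C ✓
(P, F): P overlapped-by F ✓
(P, V): P overlapped-by V ✓
(W, F): W overlapped-by F ✓
(W, L): W overlapped-by L ✓
(W, V): W overlapped-by V ✓
(Z, C): Z overlapped-by C ✓
(Z, F): Z overlapped-by F ✓
(Z, P): Z overlapped-by P ✓
(Z, V): Z overlapped-by V ✓
(Z, W): Z overlapped-by W ✓
Count: 15.

15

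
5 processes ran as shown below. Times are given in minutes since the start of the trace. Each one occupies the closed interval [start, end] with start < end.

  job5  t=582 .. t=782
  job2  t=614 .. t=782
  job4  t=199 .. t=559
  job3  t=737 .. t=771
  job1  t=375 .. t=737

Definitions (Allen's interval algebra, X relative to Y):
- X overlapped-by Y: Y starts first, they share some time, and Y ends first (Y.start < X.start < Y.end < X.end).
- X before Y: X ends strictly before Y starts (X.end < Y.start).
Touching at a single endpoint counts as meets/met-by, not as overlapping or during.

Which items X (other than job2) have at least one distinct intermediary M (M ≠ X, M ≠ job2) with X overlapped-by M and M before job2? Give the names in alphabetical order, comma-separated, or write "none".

Target job2 = [t=614, t=782].
Intermediaries M with M before job2: job4.
Via job4 — items with X overlapped-by job4: job1.
Union: job1.

job1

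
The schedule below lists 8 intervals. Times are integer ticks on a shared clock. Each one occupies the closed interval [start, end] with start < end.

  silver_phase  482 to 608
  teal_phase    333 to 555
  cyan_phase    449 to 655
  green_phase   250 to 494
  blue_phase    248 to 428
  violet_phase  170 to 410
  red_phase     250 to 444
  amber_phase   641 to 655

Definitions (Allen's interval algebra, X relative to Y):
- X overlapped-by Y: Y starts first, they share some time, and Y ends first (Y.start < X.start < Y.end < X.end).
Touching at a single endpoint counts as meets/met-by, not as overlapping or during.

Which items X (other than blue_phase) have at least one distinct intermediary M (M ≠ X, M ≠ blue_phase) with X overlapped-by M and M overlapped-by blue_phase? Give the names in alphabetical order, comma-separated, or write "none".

Target blue_phase = [248, 428].
Intermediaries M with M overlapped-by blue_phase: green_phase, red_phase, teal_phase.
Via green_phase — items with X overlapped-by green_phase: cyan_phase, silver_phase, teal_phase.
Via red_phase — items with X overlapped-by red_phase: teal_phase.
Via teal_phase — items with X overlapped-by teal_phase: cyan_phase, silver_phase.
Union: cyan_phase, silver_phase, teal_phase.

cyan_phase, silver_phase, teal_phase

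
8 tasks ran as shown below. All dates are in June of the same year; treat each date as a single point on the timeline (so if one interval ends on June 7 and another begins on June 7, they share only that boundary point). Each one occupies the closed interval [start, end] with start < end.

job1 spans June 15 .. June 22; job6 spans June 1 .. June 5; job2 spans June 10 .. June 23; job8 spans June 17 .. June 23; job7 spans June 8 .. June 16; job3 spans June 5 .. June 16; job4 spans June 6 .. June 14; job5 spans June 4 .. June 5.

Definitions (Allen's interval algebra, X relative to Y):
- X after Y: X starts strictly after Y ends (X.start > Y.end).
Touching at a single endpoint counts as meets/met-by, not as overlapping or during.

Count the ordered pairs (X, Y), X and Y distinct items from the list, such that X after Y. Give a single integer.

14

Checking all 56 ordered pairs for relation 'after'; matching pairs in alphabetical order:
(job1, job4): job1 after job4 ✓
(job1, job5): job1 after job5 ✓
(job1, job6): job1 after job6 ✓
(job2, job5): job2 after job5 ✓
(job2, job6): job2 after job6 ✓
(job4, job5): job4 after job5 ✓
(job4, job6): job4 after job6 ✓
(job7, job5): job7 after job5 ✓
(job7, job6): job7 after job6 ✓
(job8, job3): job8 after job3 ✓
(job8, job4): job8 after job4 ✓
(job8, job5): job8 after job5 ✓
(job8, job6): job8 after job6 ✓
(job8, job7): job8 after job7 ✓
Count: 14.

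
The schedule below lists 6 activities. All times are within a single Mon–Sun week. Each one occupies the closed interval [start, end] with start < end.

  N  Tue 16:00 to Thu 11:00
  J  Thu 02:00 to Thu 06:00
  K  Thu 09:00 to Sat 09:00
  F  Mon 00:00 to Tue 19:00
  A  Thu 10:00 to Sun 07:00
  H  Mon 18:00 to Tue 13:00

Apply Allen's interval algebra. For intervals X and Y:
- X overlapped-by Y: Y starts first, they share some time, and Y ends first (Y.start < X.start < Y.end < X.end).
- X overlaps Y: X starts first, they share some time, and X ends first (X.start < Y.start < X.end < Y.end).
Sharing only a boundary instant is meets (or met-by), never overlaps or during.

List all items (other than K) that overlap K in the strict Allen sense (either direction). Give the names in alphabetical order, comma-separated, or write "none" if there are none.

A, N

Target K = [Thu 09:00, Sat 09:00].
A [Thu 10:00, Sun 07:00] → overlapped-by → yes.
F [Mon 00:00, Tue 19:00] → before → no.
H [Mon 18:00, Tue 13:00] → before → no.
J [Thu 02:00, Thu 06:00] → before → no.
N [Tue 16:00, Thu 11:00] → overlaps → yes.
Result: A, N.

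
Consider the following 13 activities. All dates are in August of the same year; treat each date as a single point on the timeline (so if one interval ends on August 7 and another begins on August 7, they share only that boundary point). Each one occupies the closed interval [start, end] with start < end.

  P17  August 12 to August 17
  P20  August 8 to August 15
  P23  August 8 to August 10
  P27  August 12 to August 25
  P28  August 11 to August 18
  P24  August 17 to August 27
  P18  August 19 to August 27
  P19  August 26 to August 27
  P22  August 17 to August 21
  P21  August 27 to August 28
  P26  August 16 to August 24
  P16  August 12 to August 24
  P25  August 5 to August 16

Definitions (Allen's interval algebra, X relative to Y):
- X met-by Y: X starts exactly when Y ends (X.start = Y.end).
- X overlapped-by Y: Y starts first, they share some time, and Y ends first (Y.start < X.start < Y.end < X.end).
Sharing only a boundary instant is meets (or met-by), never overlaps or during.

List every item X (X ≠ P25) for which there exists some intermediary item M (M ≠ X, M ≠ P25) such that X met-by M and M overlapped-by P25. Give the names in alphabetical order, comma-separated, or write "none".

Target P25 = [August 5, August 16].
Intermediaries M with M overlapped-by P25: P16, P17, P27, P28.
Via P16 — items with X met-by P16: none.
Via P17 — items with X met-by P17: P22, P24.
Via P27 — items with X met-by P27: none.
Via P28 — items with X met-by P28: none.
Union: P22, P24.

P22, P24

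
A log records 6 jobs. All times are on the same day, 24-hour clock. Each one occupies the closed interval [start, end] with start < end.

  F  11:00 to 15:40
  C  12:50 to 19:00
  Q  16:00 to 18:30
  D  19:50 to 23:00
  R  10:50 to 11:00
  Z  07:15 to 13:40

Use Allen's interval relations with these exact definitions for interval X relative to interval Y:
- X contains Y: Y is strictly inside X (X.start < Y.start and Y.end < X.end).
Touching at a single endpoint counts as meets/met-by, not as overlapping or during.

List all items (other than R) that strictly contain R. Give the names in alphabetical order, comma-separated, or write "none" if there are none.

Z

Target R = [10:50, 11:00].
C [12:50, 19:00] → after → no.
D [19:50, 23:00] → after → no.
F [11:00, 15:40] → met-by → no.
Q [16:00, 18:30] → after → no.
Z [07:15, 13:40] → contains → yes.
Result: Z.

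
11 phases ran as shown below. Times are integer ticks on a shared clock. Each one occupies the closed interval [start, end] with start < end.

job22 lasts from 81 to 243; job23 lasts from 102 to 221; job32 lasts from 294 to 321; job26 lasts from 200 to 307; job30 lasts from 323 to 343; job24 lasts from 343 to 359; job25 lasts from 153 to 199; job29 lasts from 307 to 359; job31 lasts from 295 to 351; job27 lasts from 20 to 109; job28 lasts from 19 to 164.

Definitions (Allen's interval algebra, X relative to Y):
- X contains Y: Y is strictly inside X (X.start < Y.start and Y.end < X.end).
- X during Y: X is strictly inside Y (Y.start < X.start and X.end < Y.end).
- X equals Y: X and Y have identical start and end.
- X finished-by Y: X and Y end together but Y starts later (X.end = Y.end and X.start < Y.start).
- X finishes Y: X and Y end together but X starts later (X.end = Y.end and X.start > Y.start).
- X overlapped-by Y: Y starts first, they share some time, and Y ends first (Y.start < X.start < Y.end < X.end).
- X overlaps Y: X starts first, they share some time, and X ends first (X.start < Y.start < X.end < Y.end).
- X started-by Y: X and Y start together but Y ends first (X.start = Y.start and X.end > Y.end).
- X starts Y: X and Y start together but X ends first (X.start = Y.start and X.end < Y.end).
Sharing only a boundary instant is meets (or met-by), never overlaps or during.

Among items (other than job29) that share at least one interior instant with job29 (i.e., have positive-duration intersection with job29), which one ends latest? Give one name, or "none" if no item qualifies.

job24

Target job29 = [307, 359].
job22 [81, 243] → before → excluded.
job23 [102, 221] → before → excluded.
job24 [343, 359] → finishes → candidate.
job25 [153, 199] → before → excluded.
job26 [200, 307] → meets → excluded.
job27 [20, 109] → before → excluded.
job28 [19, 164] → before → excluded.
job30 [323, 343] → during → candidate.
job31 [295, 351] → overlaps → candidate.
job32 [294, 321] → overlaps → candidate.
Among candidates, latest end is 359 → job24.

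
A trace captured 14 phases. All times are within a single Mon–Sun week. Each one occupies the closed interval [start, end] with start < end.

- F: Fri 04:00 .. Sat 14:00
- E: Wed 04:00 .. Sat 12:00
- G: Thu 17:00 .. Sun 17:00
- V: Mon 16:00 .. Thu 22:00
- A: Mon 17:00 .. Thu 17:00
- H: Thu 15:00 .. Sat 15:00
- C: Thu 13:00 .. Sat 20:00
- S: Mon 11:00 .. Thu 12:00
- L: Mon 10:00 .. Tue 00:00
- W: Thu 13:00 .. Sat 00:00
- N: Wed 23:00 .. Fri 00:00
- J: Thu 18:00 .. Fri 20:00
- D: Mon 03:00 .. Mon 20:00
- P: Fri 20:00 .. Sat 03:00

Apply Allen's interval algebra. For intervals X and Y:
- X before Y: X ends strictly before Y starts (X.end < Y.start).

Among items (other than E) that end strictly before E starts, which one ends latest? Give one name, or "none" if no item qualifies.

L

Target E = [Wed 04:00, Sat 12:00].
A [Mon 17:00, Thu 17:00] → overlaps → excluded.
C [Thu 13:00, Sat 20:00] → overlapped-by → excluded.
D [Mon 03:00, Mon 20:00] → before → candidate.
F [Fri 04:00, Sat 14:00] → overlapped-by → excluded.
G [Thu 17:00, Sun 17:00] → overlapped-by → excluded.
H [Thu 15:00, Sat 15:00] → overlapped-by → excluded.
J [Thu 18:00, Fri 20:00] → during → excluded.
L [Mon 10:00, Tue 00:00] → before → candidate.
N [Wed 23:00, Fri 00:00] → during → excluded.
P [Fri 20:00, Sat 03:00] → during → excluded.
S [Mon 11:00, Thu 12:00] → overlaps → excluded.
V [Mon 16:00, Thu 22:00] → overlaps → excluded.
W [Thu 13:00, Sat 00:00] → during → excluded.
Among candidates, latest end is Tue 00:00 → L.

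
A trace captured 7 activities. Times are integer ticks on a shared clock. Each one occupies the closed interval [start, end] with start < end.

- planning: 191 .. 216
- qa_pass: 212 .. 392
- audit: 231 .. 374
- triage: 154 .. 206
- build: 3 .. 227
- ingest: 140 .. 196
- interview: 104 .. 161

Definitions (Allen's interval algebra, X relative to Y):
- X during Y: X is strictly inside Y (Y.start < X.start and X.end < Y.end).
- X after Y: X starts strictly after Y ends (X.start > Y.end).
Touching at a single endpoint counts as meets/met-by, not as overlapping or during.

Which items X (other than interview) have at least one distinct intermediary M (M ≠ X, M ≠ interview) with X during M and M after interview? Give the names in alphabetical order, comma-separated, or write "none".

audit

Target interview = [104, 161].
Intermediaries M with M after interview: audit, planning, qa_pass.
Via audit — items with X during audit: none.
Via planning — items with X during planning: none.
Via qa_pass — items with X during qa_pass: audit.
Union: audit.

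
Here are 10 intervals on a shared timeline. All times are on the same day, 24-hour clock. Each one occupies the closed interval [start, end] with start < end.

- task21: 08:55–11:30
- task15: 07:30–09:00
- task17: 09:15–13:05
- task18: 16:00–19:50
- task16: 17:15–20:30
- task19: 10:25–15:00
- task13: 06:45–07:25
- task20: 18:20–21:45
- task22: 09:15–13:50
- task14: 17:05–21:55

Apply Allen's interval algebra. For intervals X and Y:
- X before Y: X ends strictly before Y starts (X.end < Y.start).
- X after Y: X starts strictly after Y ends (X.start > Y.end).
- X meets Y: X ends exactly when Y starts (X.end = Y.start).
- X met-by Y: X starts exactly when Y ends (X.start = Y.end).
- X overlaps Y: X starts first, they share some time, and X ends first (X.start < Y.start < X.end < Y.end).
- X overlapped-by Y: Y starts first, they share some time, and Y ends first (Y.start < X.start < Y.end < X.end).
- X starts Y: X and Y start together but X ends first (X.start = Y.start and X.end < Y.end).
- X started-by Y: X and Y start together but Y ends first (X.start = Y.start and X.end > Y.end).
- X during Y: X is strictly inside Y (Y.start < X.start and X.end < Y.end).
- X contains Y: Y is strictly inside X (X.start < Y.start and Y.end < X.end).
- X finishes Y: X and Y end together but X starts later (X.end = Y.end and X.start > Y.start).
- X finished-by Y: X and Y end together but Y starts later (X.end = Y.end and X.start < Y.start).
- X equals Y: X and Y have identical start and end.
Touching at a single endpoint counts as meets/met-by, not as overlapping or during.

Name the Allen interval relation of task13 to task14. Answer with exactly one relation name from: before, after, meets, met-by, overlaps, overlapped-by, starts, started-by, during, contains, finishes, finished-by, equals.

task13 = [06:45, 07:25]; task14 = [17:05, 21:55].
Compare endpoints: task13.start < task14.start, task13.start < task14.end, task13.end < task14.start, task13.end < task14.end.
That pattern is 'before'.

before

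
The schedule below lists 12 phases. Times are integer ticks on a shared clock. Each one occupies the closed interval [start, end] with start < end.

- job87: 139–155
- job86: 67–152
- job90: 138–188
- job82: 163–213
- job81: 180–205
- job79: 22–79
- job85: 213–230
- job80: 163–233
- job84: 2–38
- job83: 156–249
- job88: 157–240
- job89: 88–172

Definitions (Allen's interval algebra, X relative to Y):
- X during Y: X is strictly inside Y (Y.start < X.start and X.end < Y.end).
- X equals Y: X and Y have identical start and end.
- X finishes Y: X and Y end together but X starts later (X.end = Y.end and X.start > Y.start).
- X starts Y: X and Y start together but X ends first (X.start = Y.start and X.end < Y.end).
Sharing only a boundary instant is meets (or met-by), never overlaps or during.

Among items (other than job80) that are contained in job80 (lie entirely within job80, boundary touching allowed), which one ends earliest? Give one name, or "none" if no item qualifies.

job81

Target job80 = [163, 233].
job79 [22, 79] → before → excluded.
job81 [180, 205] → during → candidate.
job82 [163, 213] → starts → candidate.
job83 [156, 249] → contains → excluded.
job84 [2, 38] → before → excluded.
job85 [213, 230] → during → candidate.
job86 [67, 152] → before → excluded.
job87 [139, 155] → before → excluded.
job88 [157, 240] → contains → excluded.
job89 [88, 172] → overlaps → excluded.
job90 [138, 188] → overlaps → excluded.
Among candidates, earliest end is 205 → job81.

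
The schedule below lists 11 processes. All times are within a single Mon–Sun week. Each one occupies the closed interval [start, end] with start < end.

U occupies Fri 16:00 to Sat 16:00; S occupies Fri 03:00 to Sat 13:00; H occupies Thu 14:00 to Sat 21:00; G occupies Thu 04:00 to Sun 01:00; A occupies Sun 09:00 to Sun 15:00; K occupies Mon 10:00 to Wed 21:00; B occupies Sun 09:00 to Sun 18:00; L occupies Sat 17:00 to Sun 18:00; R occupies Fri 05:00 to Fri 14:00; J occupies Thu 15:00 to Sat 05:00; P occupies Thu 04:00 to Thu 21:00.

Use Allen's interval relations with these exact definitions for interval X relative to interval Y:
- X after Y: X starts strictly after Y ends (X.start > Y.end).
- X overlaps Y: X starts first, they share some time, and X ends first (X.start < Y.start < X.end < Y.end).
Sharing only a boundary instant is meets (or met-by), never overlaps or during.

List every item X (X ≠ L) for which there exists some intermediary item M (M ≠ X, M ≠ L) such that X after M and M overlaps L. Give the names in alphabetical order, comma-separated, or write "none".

Target L = [Sat 17:00, Sun 18:00].
Intermediaries M with M overlaps L: G, H.
Via G — items with X after G: A, B.
Via H — items with X after H: A, B.
Union: A, B.

A, B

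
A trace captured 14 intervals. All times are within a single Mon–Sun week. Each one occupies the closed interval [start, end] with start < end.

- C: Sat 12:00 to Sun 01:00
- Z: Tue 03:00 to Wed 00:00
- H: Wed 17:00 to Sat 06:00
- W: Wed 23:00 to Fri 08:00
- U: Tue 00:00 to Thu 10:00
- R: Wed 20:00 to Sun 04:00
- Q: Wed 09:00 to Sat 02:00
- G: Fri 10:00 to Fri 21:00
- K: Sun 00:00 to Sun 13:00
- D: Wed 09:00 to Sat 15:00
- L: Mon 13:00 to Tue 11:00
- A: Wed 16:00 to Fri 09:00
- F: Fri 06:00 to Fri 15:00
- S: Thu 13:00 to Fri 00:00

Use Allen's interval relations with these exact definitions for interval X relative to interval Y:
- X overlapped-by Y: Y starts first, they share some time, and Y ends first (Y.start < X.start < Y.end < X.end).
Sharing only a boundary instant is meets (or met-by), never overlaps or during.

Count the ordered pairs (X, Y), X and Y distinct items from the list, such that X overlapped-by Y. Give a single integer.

Checking all 182 ordered pairs for relation 'overlapped-by'; matching pairs in alphabetical order:
(A, U): A overlapped-by U ✓
(C, D): C overlapped-by D ✓
(D, U): D overlapped-by U ✓
(F, A): F overlapped-by A ✓
(F, W): F overlapped-by W ✓
(G, F): G overlapped-by F ✓
(H, A): H overlapped-by A ✓
(H, Q): H overlapped-by Q ✓
(H, U): H overlapped-by U ✓
(K, C): K overlapped-by C ✓
(K, R): K overlapped-by R ✓
(Q, U): Q overlapped-by U ✓
(R, A): R overlapped-by A ✓
(R, D): R overlapped-by D ✓
(R, H): R overlapped-by H ✓
(R, Q): R overlapped-by Q ✓
(R, U): R overlapped-by U ✓
(U, L): U overlapped-by L ✓
(W, U): W overlapped-by U ✓
(Z, L): Z overlapped-by L ✓
Count: 20.

20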